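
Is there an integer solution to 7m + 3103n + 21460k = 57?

yes

gcd(3103, 7):
  3103 = 443×7 + 2
  7 = 3×2 + 1
  2 = 2×1
so gcd(3103, 7) = 1.
gcd(1, 21460) = 1.
1 divides 57, so integer solutions exist.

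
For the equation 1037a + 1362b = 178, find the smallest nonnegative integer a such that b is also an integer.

gcd(1362, 1037) = 1  (1362 = 1·1037 + 325, 1037 = 3·325 + 62, 325 = 5·62 + 15, 62 = 4·15 + 2, 15 = 7·2 + 1, 2 = 2·1).
1 divides 178, so solutions exist.
Back-substituting, 1037·(-637) + 1362·(485) = 1.
Scale by 178/1 = 178: (a₀, b₀) = (-113386, 86330).
General solution: a = -113386 + 1362t, b = 86330 - 1037t for integer t.
a ≥ 0: smallest is -113386 mod 1362 = 1022 (at t = 84), with b = -778.

1022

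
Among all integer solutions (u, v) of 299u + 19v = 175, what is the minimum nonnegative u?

3

gcd(299, 19) = 1.
1 divides 175, so solutions exist.
By Bézout, 299*(-4) + 19*(63) = 1.
Scale by 175/1 = 175: (u₀, v₀) = (-700, 11025).
General solution: u = -700 + 19t, v = 11025 - 299t for integer t.
u ≥ 0: smallest is -700 mod 19 = 3 (at t = 37), with v = -38.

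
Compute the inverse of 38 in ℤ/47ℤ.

26

gcd(47, 38) = 1.
By Bézout, 38*(-21) + 47*(17) = 1.
So 38*-21 ≡ 1 (mod 47), and -21 mod 47 = 26.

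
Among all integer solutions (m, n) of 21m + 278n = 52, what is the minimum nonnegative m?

gcd(278, 21) = 1.
1 divides 52, so solutions exist.
By Bézout, 21*(53) + 278*(-4) = 1.
Scale by 52/1 = 52: (m₀, n₀) = (2756, -208).
General solution: m = 2756 + 278t, n = -208 - 21t for integer t.
m ≥ 0: smallest is 2756 mod 278 = 254 (at t = -9), with n = -19.

254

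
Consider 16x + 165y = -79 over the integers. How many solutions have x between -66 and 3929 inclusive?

gcd(165, 16) = 1.
By Bézout, 16×(31) + 165×(-3) = 1.
Particular solution: (26, -3).
General solution: x = 26 + 165t, y = -3 - 16t for integer t.
-66 ≤ 26 + 165t ≤ 3929 gives t ∈ [0, 23], which is 24 values.

24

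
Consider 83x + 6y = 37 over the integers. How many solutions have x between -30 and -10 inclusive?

gcd(83, 6) = 1.
By Bézout, 83×(-1) + 6×(14) = 1.
Particular solution: (5, -63).
General solution: x = 5 + 6t, y = -63 - 83t for integer t.
-30 ≤ 5 + 6t ≤ -10 gives t ∈ [-5, -3], which is 3 values.

3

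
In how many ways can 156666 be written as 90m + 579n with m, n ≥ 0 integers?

9

gcd(579, 90):
  579 = 6*90 + 39
  90 = 2*39 + 12
  39 = 3*12 + 3
  12 = 4*3
so gcd(579, 90) = 3.
Back-substitute for Bézout coefficients:
  3 = 39 - 3*12
  ... = 90*(-45) + 579*(7)
Scale by 52222: one solution is (-2349990, 365554). Reduce m mod 193: (171, 244).
General: m = 171 + 193t, n = 244 - 30t.
m ≥ 0 ⇒ t ≥ 0; n ≥ 0 ⇒ t ≤ 8. So t ∈ [0, 8]: 9 solutions.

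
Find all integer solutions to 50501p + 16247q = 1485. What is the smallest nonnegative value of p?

gcd(50501, 16247):
  50501 = 3*16247 + 1760
  16247 = 9*1760 + 407
  1760 = 4*407 + 132
  407 = 3*132 + 11
  132 = 12*11
so gcd(50501, 16247) = 11.
11 divides 1485, so solutions exist.
Back-substitute for Bézout coefficients:
  11 = 407 - 3*132
  ... = 50501*(-120) + 16247*(373)
Scale by 1485/11 = 135: (p₀, q₀) = (-16200, 50355).
General solution: p = -16200 + 1477t, q = 50355 - 4591t for integer t.
p ≥ 0: smallest is -16200 mod 1477 = 47 (at t = 11), with q = -146.

47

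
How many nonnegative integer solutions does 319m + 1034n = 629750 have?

21

gcd(1034, 319):
  1034 = 3×319 + 77
  319 = 4×77 + 11
  77 = 7×11
so gcd(1034, 319) = 11.
Back-substitute for Bézout coefficients:
  11 = 319 - 4×77
  ... = 319×(13) + 1034×(-4)
Scale by 57250: one solution is (744250, -229000). Reduce m mod 94: (52, 593).
General: m = 52 + 94t, n = 593 - 29t.
m ≥ 0 ⇒ t ≥ 0; n ≥ 0 ⇒ t ≤ 20. So t ∈ [0, 20]: 21 solutions.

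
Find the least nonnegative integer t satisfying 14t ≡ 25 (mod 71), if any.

17

gcd(71, 14) = 1  (71 = 5×14 + 1, 14 = 14×1).
1 divides 25, so solutions exist.
Back-substituting, 14×(-5) + 71×(1) = 1.
So 14×(-5) ≡ 1 (mod 71); multiply by 25: t ≡ -125 (mod 71).
Smallest nonnegative: t = -125 mod 71 = 17.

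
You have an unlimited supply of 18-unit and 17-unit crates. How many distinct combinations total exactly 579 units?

2

Need nonnegative integers with 18j + 17k = 579.
gcd(18, 17) = 1, and 18·(1) + 17·(-1) = 1.
So (j₀, k₀) = (579, -579); general j = 579 + 17t, k = -579 - 18t.
j ≥ 0 ⇒ t ≥ -34; k ≥ 0 ⇒ t ≤ -33. That's 2 values of t.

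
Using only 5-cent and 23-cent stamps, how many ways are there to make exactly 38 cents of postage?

1

Need nonnegative integers with 5j + 23k = 38.
gcd(5, 23) = 1, and 5·(-9) + 23·(2) = 1.
So (j₀, k₀) = (-342, 76); general j = -342 + 23t, k = 76 - 5t.
j ≥ 0 ⇒ t ≥ 15; k ≥ 0 ⇒ t ≤ 15. That's 1 value of t.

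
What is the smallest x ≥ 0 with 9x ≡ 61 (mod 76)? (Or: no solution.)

49

gcd(76, 9):
  76 = 8×9 + 4
  9 = 2×4 + 1
  4 = 4×1
so gcd(76, 9) = 1.
1 divides 61, so solutions exist.
Back-substitute for Bézout coefficients:
  1 = 9 - 2×4
  ... = 9×(17) + 76×(-2)
So 9×(17) ≡ 1 (mod 76); multiply by 61: x ≡ 1037 (mod 76).
Smallest nonnegative: x = 1037 mod 76 = 49.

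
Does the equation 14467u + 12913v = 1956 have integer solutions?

no

gcd(14467, 12913):
  14467 = 1·12913 + 1554
  12913 = 8·1554 + 481
  1554 = 3·481 + 111
  481 = 4·111 + 37
  111 = 3·37
so gcd(14467, 12913) = 37.
37 does not divide 1956 (remainder 32), so no integer solutions.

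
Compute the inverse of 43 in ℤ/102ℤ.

19

gcd(102, 43) = 1  (102 = 2×43 + 16, 43 = 2×16 + 11, 16 = 1×11 + 5, 11 = 2×5 + 1, 5 = 5×1).
Back-substituting, 43×(19) + 102×(-8) = 1.
So 43×19 ≡ 1 (mod 102), and 19 mod 102 = 19.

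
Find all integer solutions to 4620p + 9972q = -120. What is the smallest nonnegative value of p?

518

gcd(9972, 4620):
  9972 = 2·4620 + 732
  4620 = 6·732 + 228
  732 = 3·228 + 48
  228 = 4·48 + 36
  48 = 1·36 + 12
  36 = 3·12
so gcd(9972, 4620) = 12.
12 divides -120, so solutions exist.
Back-substitute for Bézout coefficients:
  12 = 48 - 1·36
  ... = 4620·(-218) + 9972·(101)
Scale by -120/12 = -10: (p₀, q₀) = (2180, -1010).
General solution: p = 2180 + 831t, q = -1010 - 385t for integer t.
p ≥ 0: smallest is 2180 mod 831 = 518 (at t = -2), with q = -240.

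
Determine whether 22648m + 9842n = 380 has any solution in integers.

yes

gcd(22648, 9842) = 38.
38 divides 380, so integer solutions exist.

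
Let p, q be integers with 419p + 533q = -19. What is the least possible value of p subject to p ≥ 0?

gcd(533, 419) = 1  (533 = 1·419 + 114, 419 = 3·114 + 77, 114 = 1·77 + 37, 77 = 2·37 + 3, 37 = 12·3 + 1, 3 = 3·1).
1 divides -19, so solutions exist.
Back-substituting, 419·(-173) + 533·(136) = 1.
Scale by -19/1 = -19: (p₀, q₀) = (3287, -2584).
General solution: p = 3287 + 533t, q = -2584 - 419t for integer t.
p ≥ 0: smallest is 3287 mod 533 = 89 (at t = -6), with q = -70.

89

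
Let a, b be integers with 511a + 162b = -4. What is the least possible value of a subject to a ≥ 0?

110

gcd(511, 162) = 1.
1 divides -4, so solutions exist.
By Bézout, 511·(13) + 162·(-41) = 1.
Scale by -4/1 = -4: (a₀, b₀) = (-52, 164).
General solution: a = -52 + 162t, b = 164 - 511t for integer t.
a ≥ 0: smallest is -52 mod 162 = 110 (at t = 1), with b = -347.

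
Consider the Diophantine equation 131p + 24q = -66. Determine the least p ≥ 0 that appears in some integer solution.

gcd(131, 24):
  131 = 5*24 + 11
  24 = 2*11 + 2
  11 = 5*2 + 1
  2 = 2*1
so gcd(131, 24) = 1.
1 divides -66, so solutions exist.
Back-substitute for Bézout coefficients:
  1 = 11 - 5*2
  ... = 131*(11) + 24*(-60)
Scale by -66/1 = -66: (p₀, q₀) = (-726, 3960).
General solution: p = -726 + 24t, q = 3960 - 131t for integer t.
p ≥ 0: smallest is -726 mod 24 = 18 (at t = 31), with q = -101.

18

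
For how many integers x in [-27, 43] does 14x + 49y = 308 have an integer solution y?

gcd(49, 14):
  49 = 3*14 + 7
  14 = 2*7
so gcd(49, 14) = 7.
Back-substitute for Bézout coefficients:
  7 = 49 - 3*14
  ... = 14*(-3) + 49*(1)
Scale by 44: particular solution (-132, 44); reduce x mod 7: (1, 6).
General solution: x = 1 + 7t, y = 6 - 2t for integer t.
-27 ≤ 1 + 7t ≤ 43 gives t ∈ [-4, 6], which is 11 values.

11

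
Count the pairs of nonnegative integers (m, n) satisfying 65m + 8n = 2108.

4

gcd(65, 8):
  65 = 8·8 + 1
  8 = 8·1
so gcd(65, 8) = 1.
Back-substitute for Bézout coefficients:
  1 = 65 - 8·8
  ... = 65·(1) + 8·(-8)
Scale by 2108: one solution is (2108, -16864). Reduce m mod 8: (4, 231).
General: m = 4 + 8t, n = 231 - 65t.
m ≥ 0 ⇒ t ≥ 0; n ≥ 0 ⇒ t ≤ 3. So t ∈ [0, 3]: 4 solutions.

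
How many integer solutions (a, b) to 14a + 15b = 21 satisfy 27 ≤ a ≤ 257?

15

gcd(15, 14):
  15 = 1×14 + 1
  14 = 14×1
so gcd(15, 14) = 1.
Back-substitute for Bézout coefficients:
  1 = 15 - 1×14
  ... = 14×(-1) + 15×(1)
Scale by 21: particular solution (-21, 21); reduce a mod 15: (9, -7).
General solution: a = 9 + 15t, b = -7 - 14t for integer t.
27 ≤ 9 + 15t ≤ 257 gives t ∈ [2, 16], which is 15 values.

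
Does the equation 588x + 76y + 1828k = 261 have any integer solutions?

gcd(588, 76) = 4  (588 = 7·76 + 56, 76 = 1·56 + 20, 56 = 2·20 + 16, 20 = 1·16 + 4, 16 = 4·4).
gcd(4, 1828) = 4.
4 does not divide 261 (remainder 1), so no integer solutions.

no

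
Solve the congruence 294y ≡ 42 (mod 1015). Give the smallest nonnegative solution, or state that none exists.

gcd(1015, 294):
  1015 = 3·294 + 133
  294 = 2·133 + 28
  133 = 4·28 + 21
  28 = 1·21 + 7
  21 = 3·7
so gcd(1015, 294) = 7.
7 divides 42, so solutions exist.
Back-substitute for Bézout coefficients:
  7 = 28 - 1·21
  ... = 294·(38) + 1015·(-11)
So 294·(38) ≡ 7 (mod 1015); multiply by 6: y ≡ 228 (mod 145).
Smallest nonnegative: y = 228 mod 145 = 83.

83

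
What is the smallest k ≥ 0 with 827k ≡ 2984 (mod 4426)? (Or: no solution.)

gcd(4426, 827):
  4426 = 5*827 + 291
  827 = 2*291 + 245
  291 = 1*245 + 46
  245 = 5*46 + 15
  46 = 3*15 + 1
  15 = 15*1
so gcd(4426, 827) = 1.
1 divides 2984, so solutions exist.
Back-substitute for Bézout coefficients:
  1 = 46 - 3*15
  ... = 827*(-289) + 4426*(54)
So 827*(-289) ≡ 1 (mod 4426); multiply by 2984: k ≡ -862376 (mod 4426).
Smallest nonnegative: k = -862376 mod 4426 = 694.

694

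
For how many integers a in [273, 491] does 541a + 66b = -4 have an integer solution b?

4

gcd(541, 66) = 1  (541 = 8*66 + 13, 66 = 5*13 + 1, 13 = 13*1).
Back-substituting, 541*(-5) + 66*(41) = 1.
Scale by -4: particular solution (20, -164); reduce a mod 66: (20, -164).
General solution: a = 20 + 66t, b = -164 - 541t for integer t.
273 ≤ 20 + 66t ≤ 491 gives t ∈ [4, 7], which is 4 values.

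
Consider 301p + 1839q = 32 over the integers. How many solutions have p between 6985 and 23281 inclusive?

gcd(1839, 301):
  1839 = 6×301 + 33
  301 = 9×33 + 4
  33 = 8×4 + 1
  4 = 4×1
so gcd(1839, 301) = 1.
Back-substitute for Bézout coefficients:
  1 = 33 - 8×4
  ... = 301×(-446) + 1839×(73)
Scale by 32: particular solution (-14272, 2336); reduce p mod 1839: (440, -72).
General solution: p = 440 + 1839t, q = -72 - 301t for integer t.
6985 ≤ 440 + 1839t ≤ 23281 gives t ∈ [4, 12], which is 9 values.

9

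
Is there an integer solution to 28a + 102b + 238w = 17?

no

gcd(102, 28) = 2.
gcd(2, 238) = 2.
2 does not divide 17 (remainder 1), so no integer solutions.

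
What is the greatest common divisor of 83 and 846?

1

gcd(846, 83) = 1  (846 = 10×83 + 16, 83 = 5×16 + 3, 16 = 5×3 + 1, 3 = 3×1).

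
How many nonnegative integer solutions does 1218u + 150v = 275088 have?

gcd(1218, 150) = 6.
By Bézout, 1218·(-8) + 150·(65) = 6.
One solution: (16, 1704).
General: u = 16 + 25t, v = 1704 - 203t.
u ≥ 0 ⇒ t ≥ 0; v ≥ 0 ⇒ t ≤ 8. So t ∈ [0, 8]: 9 solutions.

9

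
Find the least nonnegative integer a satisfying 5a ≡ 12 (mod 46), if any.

30

gcd(46, 5) = 1.
1 divides 12, so solutions exist.
By Bézout, 5·(-9) + 46·(1) = 1.
So 5·(-9) ≡ 1 (mod 46); multiply by 12: a ≡ -108 (mod 46).
Smallest nonnegative: a = -108 mod 46 = 30.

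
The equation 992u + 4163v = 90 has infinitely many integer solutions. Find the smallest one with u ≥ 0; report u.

gcd(4163, 992) = 1  (4163 = 4·992 + 195, 992 = 5·195 + 17, 195 = 11·17 + 8, 17 = 2·8 + 1, 8 = 8·1).
1 divides 90, so solutions exist.
Back-substituting, 992·(491) + 4163·(-117) = 1.
Scale by 90/1 = 90: (u₀, v₀) = (44190, -10530).
General solution: u = 44190 + 4163t, v = -10530 - 992t for integer t.
u ≥ 0: smallest is 44190 mod 4163 = 2560 (at t = -10), with v = -610.

2560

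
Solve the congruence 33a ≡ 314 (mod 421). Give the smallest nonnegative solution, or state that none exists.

405

gcd(421, 33) = 1.
1 divides 314, so solutions exist.
By Bézout, 33×(-51) + 421×(4) = 1.
So 33×(-51) ≡ 1 (mod 421); multiply by 314: a ≡ -16014 (mod 421).
Smallest nonnegative: a = -16014 mod 421 = 405.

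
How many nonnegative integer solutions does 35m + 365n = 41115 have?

gcd(365, 35) = 5  (365 = 10×35 + 15, 35 = 2×15 + 5, 15 = 3×5).
Back-substituting, 35×(21) + 365×(-2) = 5.
Scale by 8223: one solution is (172683, -16446). Reduce m mod 73: (38, 109).
General: m = 38 + 73t, n = 109 - 7t.
m ≥ 0 ⇒ t ≥ 0; n ≥ 0 ⇒ t ≤ 15. So t ∈ [0, 15]: 16 solutions.

16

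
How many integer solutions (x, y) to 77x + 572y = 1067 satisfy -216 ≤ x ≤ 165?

gcd(572, 77) = 11.
By Bézout, 77*(15) + 572*(-2) = 11.
Particular solution: (51, -5).
General solution: x = 51 + 52t, y = -5 - 7t for integer t.
-216 ≤ 51 + 52t ≤ 165 gives t ∈ [-5, 2], which is 8 values.

8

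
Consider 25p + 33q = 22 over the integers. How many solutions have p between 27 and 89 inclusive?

2

gcd(33, 25) = 1.
By Bézout, 25×(4) + 33×(-3) = 1.
Particular solution: (22, -16).
General solution: p = 22 + 33t, q = -16 - 25t for integer t.
27 ≤ 22 + 33t ≤ 89 gives t ∈ [1, 2], which is 2 values.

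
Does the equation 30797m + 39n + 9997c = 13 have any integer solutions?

gcd(30797, 39):
  30797 = 789*39 + 26
  39 = 1*26 + 13
  26 = 2*13
so gcd(30797, 39) = 13.
gcd(13, 9997) = 13.
13 divides 13, so integer solutions exist.

yes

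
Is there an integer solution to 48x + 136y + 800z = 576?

yes

gcd(136, 48) = 8  (136 = 2·48 + 40, 48 = 1·40 + 8, 40 = 5·8).
gcd(8, 800) = 8.
8 divides 576, so integer solutions exist.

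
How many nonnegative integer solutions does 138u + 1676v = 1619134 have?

14

gcd(1676, 138) = 2  (1676 = 12×138 + 20, 138 = 6×20 + 18, 20 = 1×18 + 2, 18 = 9×2).
Back-substituting, 138×(-85) + 1676×(7) = 2.
Scale by 809567: one solution is (-68813195, 5666969). Reduce u mod 838: (13, 965).
General: u = 13 + 838t, v = 965 - 69t.
u ≥ 0 ⇒ t ≥ 0; v ≥ 0 ⇒ t ≤ 13. So t ∈ [0, 13]: 14 solutions.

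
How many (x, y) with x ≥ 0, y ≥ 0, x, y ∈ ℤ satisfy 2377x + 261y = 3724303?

6

gcd(2377, 261) = 1  (2377 = 9·261 + 28, 261 = 9·28 + 9, 28 = 3·9 + 1, 9 = 9·1).
Back-substituting, 2377·(28) + 261·(-255) = 1.
Scale by 3724303: one solution is (104280484, -949697265). Reduce x mod 261: (22, 14069).
General: x = 22 + 261t, y = 14069 - 2377t.
x ≥ 0 ⇒ t ≥ 0; y ≥ 0 ⇒ t ≤ 5. So t ∈ [0, 5]: 6 solutions.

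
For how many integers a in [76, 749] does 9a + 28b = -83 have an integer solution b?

24

gcd(28, 9) = 1.
By Bézout, 9×(-3) + 28×(1) = 1.
Particular solution: (25, -11).
General solution: a = 25 + 28t, b = -11 - 9t for integer t.
76 ≤ 25 + 28t ≤ 749 gives t ∈ [2, 25], which is 24 values.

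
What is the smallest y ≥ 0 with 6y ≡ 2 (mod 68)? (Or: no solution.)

23

gcd(68, 6) = 2.
2 divides 2, so solutions exist.
By Bézout, 6·(-11) + 68·(1) = 2.
So 6·(-11) ≡ 2 (mod 68); multiply by 1: y ≡ -11 (mod 34).
Smallest nonnegative: y = -11 mod 34 = 23.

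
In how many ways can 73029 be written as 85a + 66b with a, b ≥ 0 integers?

13

gcd(85, 66) = 1.
By Bézout, 85·(7) + 66·(-9) = 1.
One solution: (33, 1064).
General: a = 33 + 66t, b = 1064 - 85t.
a ≥ 0 ⇒ t ≥ 0; b ≥ 0 ⇒ t ≤ 12. So t ∈ [0, 12]: 13 solutions.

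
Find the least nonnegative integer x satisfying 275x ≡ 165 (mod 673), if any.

539

gcd(673, 275) = 1  (673 = 2×275 + 123, 275 = 2×123 + 29, 123 = 4×29 + 7, 29 = 4×7 + 1, 7 = 7×1).
1 divides 165, so solutions exist.
Back-substituting, 275×(93) + 673×(-38) = 1.
So 275×(93) ≡ 1 (mod 673); multiply by 165: x ≡ 15345 (mod 673).
Smallest nonnegative: x = 15345 mod 673 = 539.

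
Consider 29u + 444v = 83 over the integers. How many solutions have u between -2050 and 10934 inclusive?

gcd(444, 29):
  444 = 15*29 + 9
  29 = 3*9 + 2
  9 = 4*2 + 1
  2 = 2*1
so gcd(444, 29) = 1.
Back-substitute for Bézout coefficients:
  1 = 9 - 4*2
  ... = 29*(-199) + 444*(13)
Scale by 83: particular solution (-16517, 1079); reduce u mod 444: (355, -23).
General solution: u = 355 + 444t, v = -23 - 29t for integer t.
-2050 ≤ 355 + 444t ≤ 10934 gives t ∈ [-5, 23], which is 29 values.

29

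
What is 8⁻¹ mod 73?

64

gcd(73, 8) = 1.
By Bézout, 8×(-9) + 73×(1) = 1.
So 8×-9 ≡ 1 (mod 73), and -9 mod 73 = 64.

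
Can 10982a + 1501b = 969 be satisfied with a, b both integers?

yes

gcd(10982, 1501):
  10982 = 7×1501 + 475
  1501 = 3×475 + 76
  475 = 6×76 + 19
  76 = 4×19
so gcd(10982, 1501) = 19.
19 divides 969, so integer solutions exist.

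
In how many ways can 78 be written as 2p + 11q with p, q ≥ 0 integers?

4

gcd(11, 2) = 1.
By Bézout, 2×(-5) + 11×(1) = 1.
One solution: (6, 6).
General: p = 6 + 11t, q = 6 - 2t.
p ≥ 0 ⇒ t ≥ 0; q ≥ 0 ⇒ t ≤ 3. So t ∈ [0, 3]: 4 solutions.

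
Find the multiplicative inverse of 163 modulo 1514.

483

gcd(1514, 163):
  1514 = 9×163 + 47
  163 = 3×47 + 22
  47 = 2×22 + 3
  22 = 7×3 + 1
  3 = 3×1
so gcd(1514, 163) = 1.
Back-substitute for Bézout coefficients:
  1 = 22 - 7×3
  ... = 163×(483) + 1514×(-52)
So 163×483 ≡ 1 (mod 1514), and 483 mod 1514 = 483.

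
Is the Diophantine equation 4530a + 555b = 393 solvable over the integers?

gcd(4530, 555):
  4530 = 8*555 + 90
  555 = 6*90 + 15
  90 = 6*15
so gcd(4530, 555) = 15.
15 does not divide 393 (remainder 3), so no integer solutions.

no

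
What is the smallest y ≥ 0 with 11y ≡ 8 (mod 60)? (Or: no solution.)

28

gcd(60, 11) = 1  (60 = 5·11 + 5, 11 = 2·5 + 1, 5 = 5·1).
1 divides 8, so solutions exist.
Back-substituting, 11·(11) + 60·(-2) = 1.
So 11·(11) ≡ 1 (mod 60); multiply by 8: y ≡ 88 (mod 60).
Smallest nonnegative: y = 88 mod 60 = 28.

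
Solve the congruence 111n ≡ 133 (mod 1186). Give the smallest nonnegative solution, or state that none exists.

gcd(1186, 111) = 1  (1186 = 10×111 + 76, 111 = 1×76 + 35, 76 = 2×35 + 6, 35 = 5×6 + 5, 6 = 1×5 + 1, 5 = 5×1).
1 divides 133, so solutions exist.
Back-substituting, 111×(-203) + 1186×(19) = 1.
So 111×(-203) ≡ 1 (mod 1186); multiply by 133: n ≡ -26999 (mod 1186).
Smallest nonnegative: n = -26999 mod 1186 = 279.

279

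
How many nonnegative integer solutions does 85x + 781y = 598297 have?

gcd(781, 85) = 1.
By Bézout, 85*(-147) + 781*(16) = 1.
One solution: (313, 732).
General: x = 313 + 781t, y = 732 - 85t.
x ≥ 0 ⇒ t ≥ 0; y ≥ 0 ⇒ t ≤ 8. So t ∈ [0, 8]: 9 solutions.

9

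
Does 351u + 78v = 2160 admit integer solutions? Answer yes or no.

no

gcd(351, 78) = 39.
39 does not divide 2160 (remainder 15), so no integer solutions.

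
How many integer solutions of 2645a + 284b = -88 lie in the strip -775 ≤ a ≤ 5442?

22

gcd(2645, 284):
  2645 = 9×284 + 89
  284 = 3×89 + 17
  89 = 5×17 + 4
  17 = 4×4 + 1
  4 = 4×1
so gcd(2645, 284) = 1.
Back-substitute for Bézout coefficients:
  1 = 17 - 4×4
  ... = 2645×(-67) + 284×(624)
Scale by -88: particular solution (5896, -54912); reduce a mod 284: (216, -2012).
General solution: a = 216 + 284t, b = -2012 - 2645t for integer t.
-775 ≤ 216 + 284t ≤ 5442 gives t ∈ [-3, 18], which is 22 values.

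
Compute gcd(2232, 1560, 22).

2

gcd(2232, 1560):
  2232 = 1*1560 + 672
  1560 = 2*672 + 216
  672 = 3*216 + 24
  216 = 9*24
so gcd(2232, 1560) = 24.
gcd(24, 22) = 2.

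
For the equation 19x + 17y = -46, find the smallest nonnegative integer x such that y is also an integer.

11

gcd(19, 17) = 1  (19 = 1*17 + 2, 17 = 8*2 + 1, 2 = 2*1).
1 divides -46, so solutions exist.
Back-substituting, 19*(-8) + 17*(9) = 1.
Scale by -46/1 = -46: (x₀, y₀) = (368, -414).
General solution: x = 368 + 17t, y = -414 - 19t for integer t.
x ≥ 0: smallest is 368 mod 17 = 11 (at t = -21), with y = -15.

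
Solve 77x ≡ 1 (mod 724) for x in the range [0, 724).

677

gcd(724, 77):
  724 = 9·77 + 31
  77 = 2·31 + 15
  31 = 2·15 + 1
  15 = 15·1
so gcd(724, 77) = 1.
Back-substitute for Bézout coefficients:
  1 = 31 - 2·15
  ... = 77·(-47) + 724·(5)
So 77·-47 ≡ 1 (mod 724), and -47 mod 724 = 677.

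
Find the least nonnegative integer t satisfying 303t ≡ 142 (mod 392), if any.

386

gcd(392, 303) = 1.
1 divides 142, so solutions exist.
By Bézout, 303*(-185) + 392*(143) = 1.
So 303*(-185) ≡ 1 (mod 392); multiply by 142: t ≡ -26270 (mod 392).
Smallest nonnegative: t = -26270 mod 392 = 386.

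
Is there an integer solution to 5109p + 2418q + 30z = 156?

yes

gcd(5109, 2418) = 39  (5109 = 2*2418 + 273, 2418 = 8*273 + 234, 273 = 1*234 + 39, 234 = 6*39).
gcd(39, 30) = 3.
3 divides 156, so integer solutions exist.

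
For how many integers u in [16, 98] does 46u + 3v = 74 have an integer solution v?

gcd(46, 3) = 1  (46 = 15·3 + 1, 3 = 3·1).
Back-substituting, 46·(1) + 3·(-15) = 1.
Scale by 74: particular solution (74, -1110); reduce u mod 3: (2, -6).
General solution: u = 2 + 3t, v = -6 - 46t for integer t.
16 ≤ 2 + 3t ≤ 98 gives t ∈ [5, 32], which is 28 values.

28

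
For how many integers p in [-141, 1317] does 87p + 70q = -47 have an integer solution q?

20

gcd(87, 70) = 1  (87 = 1×70 + 17, 70 = 4×17 + 2, 17 = 8×2 + 1, 2 = 2×1).
Back-substituting, 87×(33) + 70×(-41) = 1.
Scale by -47: particular solution (-1551, 1927); reduce p mod 70: (59, -74).
General solution: p = 59 + 70t, q = -74 - 87t for integer t.
-141 ≤ 59 + 70t ≤ 1317 gives t ∈ [-2, 17], which is 20 values.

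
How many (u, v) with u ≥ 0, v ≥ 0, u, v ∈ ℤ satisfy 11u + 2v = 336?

gcd(11, 2):
  11 = 5×2 + 1
  2 = 2×1
so gcd(11, 2) = 1.
Back-substitute for Bézout coefficients:
  1 = 11 - 5×2
  ... = 11×(1) + 2×(-5)
Scale by 336: one solution is (336, -1680). Reduce u mod 2: (0, 168).
General: u = 0 + 2t, v = 168 - 11t.
u ≥ 0 ⇒ t ≥ 0; v ≥ 0 ⇒ t ≤ 15. So t ∈ [0, 15]: 16 solutions.

16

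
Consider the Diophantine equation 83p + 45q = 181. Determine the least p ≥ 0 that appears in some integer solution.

gcd(83, 45) = 1  (83 = 1·45 + 38, 45 = 1·38 + 7, 38 = 5·7 + 3, 7 = 2·3 + 1, 3 = 3·1).
1 divides 181, so solutions exist.
Back-substituting, 83·(-13) + 45·(24) = 1.
Scale by 181/1 = 181: (p₀, q₀) = (-2353, 4344).
General solution: p = -2353 + 45t, q = 4344 - 83t for integer t.
p ≥ 0: smallest is -2353 mod 45 = 32 (at t = 53), with q = -55.

32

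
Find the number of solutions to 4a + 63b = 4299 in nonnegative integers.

gcd(63, 4) = 1.
By Bézout, 4×(16) + 63×(-1) = 1.
One solution: (51, 65).
General: a = 51 + 63t, b = 65 - 4t.
a ≥ 0 ⇒ t ≥ 0; b ≥ 0 ⇒ t ≤ 16. So t ∈ [0, 16]: 17 solutions.

17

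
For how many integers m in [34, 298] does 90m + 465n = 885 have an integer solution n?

9

gcd(465, 90) = 15.
By Bézout, 90·(-5) + 465·(1) = 15.
Particular solution: (15, -1).
General solution: m = 15 + 31t, n = -1 - 6t for integer t.
34 ≤ 15 + 31t ≤ 298 gives t ∈ [1, 9], which is 9 values.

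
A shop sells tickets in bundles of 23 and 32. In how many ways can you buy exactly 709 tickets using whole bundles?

1

Need nonnegative integers with 23j + 32k = 709.
gcd(23, 32) = 1, and 23·(7) + 32·(-5) = 1.
So (j₀, k₀) = (4963, -3545); general j = 4963 + 32t, k = -3545 - 23t.
j ≥ 0 ⇒ t ≥ -155; k ≥ 0 ⇒ t ≤ -155. That's 1 value of t.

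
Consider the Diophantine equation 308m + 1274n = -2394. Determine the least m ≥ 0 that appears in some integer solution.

gcd(1274, 308):
  1274 = 4*308 + 42
  308 = 7*42 + 14
  42 = 3*14
so gcd(1274, 308) = 14.
14 divides -2394, so solutions exist.
Back-substitute for Bézout coefficients:
  14 = 308 - 7*42
  ... = 308*(29) + 1274*(-7)
Scale by -2394/14 = -171: (m₀, n₀) = (-4959, 1197).
General solution: m = -4959 + 91t, n = 1197 - 22t for integer t.
m ≥ 0: smallest is -4959 mod 91 = 46 (at t = 55), with n = -13.

46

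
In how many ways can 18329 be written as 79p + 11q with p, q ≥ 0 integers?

21

gcd(79, 11):
  79 = 7*11 + 2
  11 = 5*2 + 1
  2 = 2*1
so gcd(79, 11) = 1.
Back-substitute for Bézout coefficients:
  1 = 11 - 5*2
  ... = 79*(-5) + 11*(36)
Scale by 18329: one solution is (-91645, 659844). Reduce p mod 11: (7, 1616).
General: p = 7 + 11t, q = 1616 - 79t.
p ≥ 0 ⇒ t ≥ 0; q ≥ 0 ⇒ t ≤ 20. So t ∈ [0, 20]: 21 solutions.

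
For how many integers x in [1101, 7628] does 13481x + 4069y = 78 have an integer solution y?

21

gcd(13481, 4069) = 13  (13481 = 3·4069 + 1274, 4069 = 3·1274 + 247, 1274 = 5·247 + 39, 247 = 6·39 + 13, 39 = 3·13).
Back-substituting, 13481·(-99) + 4069·(328) = 13.
Scale by 6: particular solution (-594, 1968); reduce x mod 313: (32, -106).
General solution: x = 32 + 313t, y = -106 - 1037t for integer t.
1101 ≤ 32 + 313t ≤ 7628 gives t ∈ [4, 24], which is 21 values.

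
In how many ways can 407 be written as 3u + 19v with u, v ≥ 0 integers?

gcd(19, 3):
  19 = 6×3 + 1
  3 = 3×1
so gcd(19, 3) = 1.
Back-substitute for Bézout coefficients:
  1 = 19 - 6×3
  ... = 3×(-6) + 19×(1)
Scale by 407: one solution is (-2442, 407). Reduce u mod 19: (9, 20).
General: u = 9 + 19t, v = 20 - 3t.
u ≥ 0 ⇒ t ≥ 0; v ≥ 0 ⇒ t ≤ 6. So t ∈ [0, 6]: 7 solutions.

7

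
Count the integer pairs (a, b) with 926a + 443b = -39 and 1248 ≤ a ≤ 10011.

20

gcd(926, 443) = 1  (926 = 2×443 + 40, 443 = 11×40 + 3, 40 = 13×3 + 1, 3 = 3×1).
Back-substituting, 926×(144) + 443×(-301) = 1.
Scale by -39: particular solution (-5616, 11739); reduce a mod 443: (143, -299).
General solution: a = 143 + 443t, b = -299 - 926t for integer t.
1248 ≤ 143 + 443t ≤ 10011 gives t ∈ [3, 22], which is 20 values.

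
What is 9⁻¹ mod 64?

57

gcd(64, 9) = 1  (64 = 7*9 + 1, 9 = 9*1).
Back-substituting, 9*(-7) + 64*(1) = 1.
So 9*-7 ≡ 1 (mod 64), and -7 mod 64 = 57.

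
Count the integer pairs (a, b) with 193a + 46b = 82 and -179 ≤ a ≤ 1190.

29

gcd(193, 46) = 1.
By Bézout, 193×(-5) + 46×(21) = 1.
Particular solution: (4, -15).
General solution: a = 4 + 46t, b = -15 - 193t for integer t.
-179 ≤ 4 + 46t ≤ 1190 gives t ∈ [-3, 25], which is 29 values.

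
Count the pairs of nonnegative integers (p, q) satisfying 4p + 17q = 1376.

gcd(17, 4):
  17 = 4*4 + 1
  4 = 4*1
so gcd(17, 4) = 1.
Back-substitute for Bézout coefficients:
  1 = 17 - 4*4
  ... = 4*(-4) + 17*(1)
Scale by 1376: one solution is (-5504, 1376). Reduce p mod 17: (4, 80).
General: p = 4 + 17t, q = 80 - 4t.
p ≥ 0 ⇒ t ≥ 0; q ≥ 0 ⇒ t ≤ 20. So t ∈ [0, 20]: 21 solutions.

21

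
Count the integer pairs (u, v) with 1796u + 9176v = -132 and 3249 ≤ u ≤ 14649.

5

gcd(9176, 1796):
  9176 = 5·1796 + 196
  1796 = 9·196 + 32
  196 = 6·32 + 4
  32 = 8·4
so gcd(9176, 1796) = 4.
Back-substitute for Bézout coefficients:
  4 = 196 - 6·32
  ... = 1796·(-281) + 9176·(55)
Scale by -33: particular solution (9273, -1815); reduce u mod 2294: (97, -19).
General solution: u = 97 + 2294t, v = -19 - 449t for integer t.
3249 ≤ 97 + 2294t ≤ 14649 gives t ∈ [2, 6], which is 5 values.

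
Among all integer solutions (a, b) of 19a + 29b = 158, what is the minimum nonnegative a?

19

gcd(29, 19):
  29 = 1×19 + 10
  19 = 1×10 + 9
  10 = 1×9 + 1
  9 = 9×1
so gcd(29, 19) = 1.
1 divides 158, so solutions exist.
Back-substitute for Bézout coefficients:
  1 = 10 - 1×9
  ... = 19×(-3) + 29×(2)
Scale by 158/1 = 158: (a₀, b₀) = (-474, 316).
General solution: a = -474 + 29t, b = 316 - 19t for integer t.
a ≥ 0: smallest is -474 mod 29 = 19 (at t = 17), with b = -7.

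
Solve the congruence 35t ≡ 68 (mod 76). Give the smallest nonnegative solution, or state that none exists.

gcd(76, 35) = 1  (76 = 2*35 + 6, 35 = 5*6 + 5, 6 = 1*5 + 1, 5 = 5*1).
1 divides 68, so solutions exist.
Back-substituting, 35*(-13) + 76*(6) = 1.
So 35*(-13) ≡ 1 (mod 76); multiply by 68: t ≡ -884 (mod 76).
Smallest nonnegative: t = -884 mod 76 = 28.

28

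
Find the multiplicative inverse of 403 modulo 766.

gcd(766, 403):
  766 = 1×403 + 363
  403 = 1×363 + 40
  363 = 9×40 + 3
  40 = 13×3 + 1
  3 = 3×1
so gcd(766, 403) = 1.
Back-substitute for Bézout coefficients:
  1 = 40 - 13×3
  ... = 403×(249) + 766×(-131)
So 403×249 ≡ 1 (mod 766), and 249 mod 766 = 249.

249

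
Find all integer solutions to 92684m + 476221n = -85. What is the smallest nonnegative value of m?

19345

gcd(476221, 92684) = 17.
17 divides -85, so solutions exist.
By Bézout, 92684×(-3869) + 476221×(753) = 17.
Scale by -85/17 = -5: (m₀, n₀) = (19345, -3765).
General solution: m = 19345 + 28013t, n = -3765 - 5452t for integer t.
m ≥ 0: smallest is 19345 mod 28013 = 19345 (at t = 0), with n = -3765.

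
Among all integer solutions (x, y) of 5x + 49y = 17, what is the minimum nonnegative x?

23

gcd(49, 5) = 1.
1 divides 17, so solutions exist.
By Bézout, 5·(10) + 49·(-1) = 1.
Scale by 17/1 = 17: (x₀, y₀) = (170, -17).
General solution: x = 170 + 49t, y = -17 - 5t for integer t.
x ≥ 0: smallest is 170 mod 49 = 23 (at t = -3), with y = -2.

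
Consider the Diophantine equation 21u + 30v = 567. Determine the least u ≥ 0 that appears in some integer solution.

gcd(30, 21):
  30 = 1*21 + 9
  21 = 2*9 + 3
  9 = 3*3
so gcd(30, 21) = 3.
3 divides 567, so solutions exist.
Back-substitute for Bézout coefficients:
  3 = 21 - 2*9
  ... = 21*(3) + 30*(-2)
Scale by 567/3 = 189: (u₀, v₀) = (567, -378).
General solution: u = 567 + 10t, v = -378 - 7t for integer t.
u ≥ 0: smallest is 567 mod 10 = 7 (at t = -56), with v = 14.

7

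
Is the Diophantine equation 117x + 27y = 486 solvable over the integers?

yes

gcd(117, 27) = 9  (117 = 4×27 + 9, 27 = 3×9).
9 divides 486, so integer solutions exist.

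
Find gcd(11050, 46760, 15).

gcd(46760, 11050):
  46760 = 4·11050 + 2560
  11050 = 4·2560 + 810
  2560 = 3·810 + 130
  810 = 6·130 + 30
  130 = 4·30 + 10
  30 = 3·10
so gcd(46760, 11050) = 10.
gcd(10, 15) = 5.

5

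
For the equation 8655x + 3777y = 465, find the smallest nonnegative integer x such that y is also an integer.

515

gcd(8655, 3777) = 3.
3 divides 465, so solutions exist.
By Bézout, 8655*(247) + 3777*(-566) = 3.
Scale by 465/3 = 155: (x₀, y₀) = (38285, -87730).
General solution: x = 38285 + 1259t, y = -87730 - 2885t for integer t.
x ≥ 0: smallest is 38285 mod 1259 = 515 (at t = -30), with y = -1180.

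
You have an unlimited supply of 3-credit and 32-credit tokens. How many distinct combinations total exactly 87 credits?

1

Need nonnegative integers with 3j + 32k = 87.
gcd(3, 32) = 1, and 3·(11) + 32·(-1) = 1.
So (j₀, k₀) = (957, -87); general j = 957 + 32t, k = -87 - 3t.
j ≥ 0 ⇒ t ≥ -29; k ≥ 0 ⇒ t ≤ -29. That's 1 value of t.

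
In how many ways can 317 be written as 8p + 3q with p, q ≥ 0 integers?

13

gcd(8, 3) = 1.
By Bézout, 8*(-1) + 3*(3) = 1.
One solution: (1, 103).
General: p = 1 + 3t, q = 103 - 8t.
p ≥ 0 ⇒ t ≥ 0; q ≥ 0 ⇒ t ≤ 12. So t ∈ [0, 12]: 13 solutions.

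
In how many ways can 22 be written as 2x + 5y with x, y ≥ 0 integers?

gcd(5, 2):
  5 = 2·2 + 1
  2 = 2·1
so gcd(5, 2) = 1.
Back-substitute for Bézout coefficients:
  1 = 5 - 2·2
  ... = 2·(-2) + 5·(1)
Scale by 22: one solution is (-44, 22). Reduce x mod 5: (1, 4).
General: x = 1 + 5t, y = 4 - 2t.
x ≥ 0 ⇒ t ≥ 0; y ≥ 0 ⇒ t ≤ 2. So t ∈ [0, 2]: 3 solutions.

3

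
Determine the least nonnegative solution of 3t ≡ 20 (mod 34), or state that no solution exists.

gcd(34, 3):
  34 = 11*3 + 1
  3 = 3*1
so gcd(34, 3) = 1.
1 divides 20, so solutions exist.
Back-substitute for Bézout coefficients:
  1 = 34 - 11*3
  ... = 3*(-11) + 34*(1)
So 3*(-11) ≡ 1 (mod 34); multiply by 20: t ≡ -220 (mod 34).
Smallest nonnegative: t = -220 mod 34 = 18.

18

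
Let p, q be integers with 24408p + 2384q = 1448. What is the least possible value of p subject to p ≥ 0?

225

gcd(24408, 2384) = 8.
8 divides 1448, so solutions exist.
By Bézout, 24408*(21) + 2384*(-215) = 8.
Scale by 1448/8 = 181: (p₀, q₀) = (3801, -38915).
General solution: p = 3801 + 298t, q = -38915 - 3051t for integer t.
p ≥ 0: smallest is 3801 mod 298 = 225 (at t = -12), with q = -2303.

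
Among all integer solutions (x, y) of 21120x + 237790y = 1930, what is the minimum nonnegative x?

gcd(237790, 21120) = 10  (237790 = 11·21120 + 5470, 21120 = 3·5470 + 4710, 5470 = 1·4710 + 760, 4710 = 6·760 + 150, 760 = 5·150 + 10, 150 = 15·10).
10 divides 1930, so solutions exist.
Back-substituting, 21120·(-1565) + 237790·(139) = 10.
Scale by 1930/10 = 193: (x₀, y₀) = (-302045, 26827).
General solution: x = -302045 + 23779t, y = 26827 - 2112t for integer t.
x ≥ 0: smallest is -302045 mod 23779 = 7082 (at t = 13), with y = -629.

7082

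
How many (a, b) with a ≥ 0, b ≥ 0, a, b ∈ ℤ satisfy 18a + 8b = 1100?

gcd(18, 8):
  18 = 2*8 + 2
  8 = 4*2
so gcd(18, 8) = 2.
Back-substitute for Bézout coefficients:
  2 = 18 - 2*8
  ... = 18*(1) + 8*(-2)
Scale by 550: one solution is (550, -1100). Reduce a mod 4: (2, 133).
General: a = 2 + 4t, b = 133 - 9t.
a ≥ 0 ⇒ t ≥ 0; b ≥ 0 ⇒ t ≤ 14. So t ∈ [0, 14]: 15 solutions.

15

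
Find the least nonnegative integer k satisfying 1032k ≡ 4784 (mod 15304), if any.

1799

gcd(15304, 1032) = 8.
8 divides 4784, so solutions exist.
By Bézout, 1032×(-608) + 15304×(41) = 8.
So 1032×(-608) ≡ 8 (mod 15304); multiply by 598: k ≡ -363584 (mod 1913).
Smallest nonnegative: k = -363584 mod 1913 = 1799.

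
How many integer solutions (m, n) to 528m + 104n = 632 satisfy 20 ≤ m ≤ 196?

14

gcd(528, 104):
  528 = 5*104 + 8
  104 = 13*8
so gcd(528, 104) = 8.
Back-substitute for Bézout coefficients:
  8 = 528 - 5*104
  ... = 528*(1) + 104*(-5)
Scale by 79: particular solution (79, -395); reduce m mod 13: (1, 1).
General solution: m = 1 + 13t, n = 1 - 66t for integer t.
20 ≤ 1 + 13t ≤ 196 gives t ∈ [2, 15], which is 14 values.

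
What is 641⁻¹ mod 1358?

947

gcd(1358, 641) = 1.
By Bézout, 641·(-411) + 1358·(194) = 1.
So 641·-411 ≡ 1 (mod 1358), and -411 mod 1358 = 947.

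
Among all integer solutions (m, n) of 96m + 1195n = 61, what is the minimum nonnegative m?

gcd(1195, 96) = 1.
1 divides 61, so solutions exist.
By Bézout, 96*(361) + 1195*(-29) = 1.
Scale by 61/1 = 61: (m₀, n₀) = (22021, -1769).
General solution: m = 22021 + 1195t, n = -1769 - 96t for integer t.
m ≥ 0: smallest is 22021 mod 1195 = 511 (at t = -18), with n = -41.

511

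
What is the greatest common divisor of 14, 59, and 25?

gcd(59, 14):
  59 = 4·14 + 3
  14 = 4·3 + 2
  3 = 1·2 + 1
  2 = 2·1
so gcd(59, 14) = 1.
gcd(1, 25) = 1.

1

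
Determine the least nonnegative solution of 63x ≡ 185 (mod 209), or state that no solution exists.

gcd(209, 63) = 1.
1 divides 185, so solutions exist.
By Bézout, 63×(73) + 209×(-22) = 1.
So 63×(73) ≡ 1 (mod 209); multiply by 185: x ≡ 13505 (mod 209).
Smallest nonnegative: x = 13505 mod 209 = 129.

129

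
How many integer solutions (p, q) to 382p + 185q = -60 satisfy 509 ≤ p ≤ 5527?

gcd(382, 185) = 1.
By Bézout, 382·(-77) + 185·(159) = 1.
Particular solution: (180, -372).
General solution: p = 180 + 185t, q = -372 - 382t for integer t.
509 ≤ 180 + 185t ≤ 5527 gives t ∈ [2, 28], which is 27 values.

27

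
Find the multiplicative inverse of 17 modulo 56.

33

gcd(56, 17) = 1.
By Bézout, 17·(-23) + 56·(7) = 1.
So 17·-23 ≡ 1 (mod 56), and -23 mod 56 = 33.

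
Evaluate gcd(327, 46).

1

gcd(327, 46):
  327 = 7*46 + 5
  46 = 9*5 + 1
  5 = 5*1
so gcd(327, 46) = 1.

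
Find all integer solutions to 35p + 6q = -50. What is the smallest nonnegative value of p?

gcd(35, 6):
  35 = 5·6 + 5
  6 = 1·5 + 1
  5 = 5·1
so gcd(35, 6) = 1.
1 divides -50, so solutions exist.
Back-substitute for Bézout coefficients:
  1 = 6 - 1·5
  ... = 35·(-1) + 6·(6)
Scale by -50/1 = -50: (p₀, q₀) = (50, -300).
General solution: p = 50 + 6t, q = -300 - 35t for integer t.
p ≥ 0: smallest is 50 mod 6 = 2 (at t = -8), with q = -20.

2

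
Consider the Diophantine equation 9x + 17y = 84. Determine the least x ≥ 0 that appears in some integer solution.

15

gcd(17, 9):
  17 = 1*9 + 8
  9 = 1*8 + 1
  8 = 8*1
so gcd(17, 9) = 1.
1 divides 84, so solutions exist.
Back-substitute for Bézout coefficients:
  1 = 9 - 1*8
  ... = 9*(2) + 17*(-1)
Scale by 84/1 = 84: (x₀, y₀) = (168, -84).
General solution: x = 168 + 17t, y = -84 - 9t for integer t.
x ≥ 0: smallest is 168 mod 17 = 15 (at t = -9), with y = -3.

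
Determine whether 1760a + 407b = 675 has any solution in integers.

no

gcd(1760, 407) = 11  (1760 = 4*407 + 132, 407 = 3*132 + 11, 132 = 12*11).
11 does not divide 675 (remainder 4), so no integer solutions.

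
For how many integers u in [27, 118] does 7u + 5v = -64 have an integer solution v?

gcd(7, 5) = 1.
By Bézout, 7×(-2) + 5×(3) = 1.
Particular solution: (3, -17).
General solution: u = 3 + 5t, v = -17 - 7t for integer t.
27 ≤ 3 + 5t ≤ 118 gives t ∈ [5, 23], which is 19 values.

19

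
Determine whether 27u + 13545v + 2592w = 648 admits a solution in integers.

gcd(13545, 27) = 9  (13545 = 501×27 + 18, 27 = 1×18 + 9, 18 = 2×9).
gcd(9, 2592) = 9.
9 divides 648, so integer solutions exist.

yes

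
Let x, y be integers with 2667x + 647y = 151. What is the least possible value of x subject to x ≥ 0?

gcd(2667, 647):
  2667 = 4*647 + 79
  647 = 8*79 + 15
  79 = 5*15 + 4
  15 = 3*4 + 3
  4 = 1*3 + 1
  3 = 3*1
so gcd(2667, 647) = 1.
1 divides 151, so solutions exist.
Back-substitute for Bézout coefficients:
  1 = 4 - 1*3
  ... = 2667*(172) + 647*(-709)
Scale by 151/1 = 151: (x₀, y₀) = (25972, -107059).
General solution: x = 25972 + 647t, y = -107059 - 2667t for integer t.
x ≥ 0: smallest is 25972 mod 647 = 92 (at t = -40), with y = -379.

92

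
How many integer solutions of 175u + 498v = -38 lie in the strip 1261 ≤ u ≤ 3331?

4

gcd(498, 175) = 1.
By Bézout, 175·(37) + 498·(-13) = 1.
Particular solution: (88, -31).
General solution: u = 88 + 498t, v = -31 - 175t for integer t.
1261 ≤ 88 + 498t ≤ 3331 gives t ∈ [3, 6], which is 4 values.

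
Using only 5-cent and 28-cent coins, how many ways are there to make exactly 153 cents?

Need nonnegative integers with 5j + 28k = 153.
gcd(5, 28) = 1, and 5·(-11) + 28·(2) = 1.
So (j₀, k₀) = (-1683, 306); general j = -1683 + 28t, k = 306 - 5t.
j ≥ 0 ⇒ t ≥ 61; k ≥ 0 ⇒ t ≤ 61. That's 1 value of t.

1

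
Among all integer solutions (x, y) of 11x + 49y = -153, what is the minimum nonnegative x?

gcd(49, 11):
  49 = 4·11 + 5
  11 = 2·5 + 1
  5 = 5·1
so gcd(49, 11) = 1.
1 divides -153, so solutions exist.
Back-substitute for Bézout coefficients:
  1 = 11 - 2·5
  ... = 11·(9) + 49·(-2)
Scale by -153/1 = -153: (x₀, y₀) = (-1377, 306).
General solution: x = -1377 + 49t, y = 306 - 11t for integer t.
x ≥ 0: smallest is -1377 mod 49 = 44 (at t = 29), with y = -13.

44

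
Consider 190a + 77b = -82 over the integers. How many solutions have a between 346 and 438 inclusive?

gcd(190, 77) = 1.
By Bézout, 190·(15) + 77·(-37) = 1.
Particular solution: (2, -6).
General solution: a = 2 + 77t, b = -6 - 190t for integer t.
346 ≤ 2 + 77t ≤ 438 gives t ∈ [5, 5], which is 1 value.

1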